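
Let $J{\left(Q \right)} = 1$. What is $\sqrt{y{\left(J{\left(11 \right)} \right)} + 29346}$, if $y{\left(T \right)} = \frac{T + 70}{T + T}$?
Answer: $\frac{\sqrt{117526}}{2} \approx 171.41$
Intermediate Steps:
$y{\left(T \right)} = \frac{70 + T}{2 T}$
$\sqrt{y{\left(J{\left(11 \right)} \right)} + 29346} = \sqrt{\frac{70 + 1}{2 \cdot 1} + 29346} = \sqrt{\frac{1}{2} \cdot 1 \cdot 71 + 29346} = \sqrt{\frac{71}{2} + 29346} = \sqrt{\frac{58763}{2}} = \frac{\sqrt{117526}}{2}$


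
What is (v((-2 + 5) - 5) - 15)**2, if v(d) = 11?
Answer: 16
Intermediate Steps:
(v((-2 + 5) - 5) - 15)**2 = (11 - 15)**2 = (-4)**2 = 16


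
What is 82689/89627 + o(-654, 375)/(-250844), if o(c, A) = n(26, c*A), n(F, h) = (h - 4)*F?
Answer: 148064481556/5620598797 ≈ 26.343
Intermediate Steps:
n(F, h) = F*(-4 + h) (n(F, h) = (-4 + h)*F = F*(-4 + h))
o(c, A) = -104 + 26*A*c (o(c, A) = 26*(-4 + c*A) = 26*(-4 + A*c) = -104 + 26*A*c)
82689/89627 + o(-654, 375)/(-250844) = 82689/89627 + (-104 + 26*375*(-654))/(-250844) = 82689*(1/89627) + (-104 - 6376500)*(-1/250844) = 82689/89627 - 6376604*(-1/250844) = 82689/89627 + 1594151/62711 = 148064481556/5620598797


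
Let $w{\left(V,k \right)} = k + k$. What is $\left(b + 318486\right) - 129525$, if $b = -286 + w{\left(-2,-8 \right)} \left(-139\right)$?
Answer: $190899$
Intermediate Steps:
$w{\left(V,k \right)} = 2 k$
$b = 1938$ ($b = -286 + 2 \left(-8\right) \left(-139\right) = -286 - -2224 = -286 + 2224 = 1938$)
$\left(b + 318486\right) - 129525 = \left(1938 + 318486\right) - 129525 = 320424 - 129525 = 190899$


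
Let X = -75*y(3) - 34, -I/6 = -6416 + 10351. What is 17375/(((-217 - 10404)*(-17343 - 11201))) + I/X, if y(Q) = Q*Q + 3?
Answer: 3578880666445/141578439808 ≈ 25.278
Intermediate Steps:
I = -23610 (I = -6*(-6416 + 10351) = -6*3935 = -23610)
y(Q) = 3 + Q² (y(Q) = Q² + 3 = 3 + Q²)
X = -934 (X = -75*(3 + 3²) - 34 = -75*(3 + 9) - 34 = -75*12 - 34 = -900 - 34 = -934)
17375/(((-217 - 10404)*(-17343 - 11201))) + I/X = 17375/(((-217 - 10404)*(-17343 - 11201))) - 23610/(-934) = 17375/((-10621*(-28544))) - 23610*(-1/934) = 17375/303165824 + 11805/467 = 3578880666445/141578439808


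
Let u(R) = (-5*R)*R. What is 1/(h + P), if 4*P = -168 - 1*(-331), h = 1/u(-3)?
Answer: 180/7331 ≈ 0.024553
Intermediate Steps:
u(R) = -5*R²
h = -1/45 (h = 1/(-5*(-3)²) = 1/(-5*9) = 1/(-45) = -1/45 ≈ -0.022222)
P = 163/4 (P = (-168 - 1*(-331))/4 = (-168 + 331)/4 = (¼)*163 = 163/4 ≈ 40.750)
1/(h + P) = 1/(-1/45 + 163/4) = 1/(7331/180) = 180/7331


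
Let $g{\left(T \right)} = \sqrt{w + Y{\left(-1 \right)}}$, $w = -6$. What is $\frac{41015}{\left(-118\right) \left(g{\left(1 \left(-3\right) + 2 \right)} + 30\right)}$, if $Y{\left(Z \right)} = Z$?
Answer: $- \frac{615225}{53513} + \frac{41015 i \sqrt{7}}{107026} \approx -11.497 + 1.0139 i$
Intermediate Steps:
$g{\left(T \right)} = i \sqrt{7}$ ($g{\left(T \right)} = \sqrt{-6 - 1} = \sqrt{-7} = i \sqrt{7}$)
$\frac{41015}{\left(-118\right) \left(g{\left(1 \left(-3\right) + 2 \right)} + 30\right)} = \frac{41015}{\left(-118\right) \left(i \sqrt{7} + 30\right)} = \frac{41015}{\left(-118\right) \left(30 + i \sqrt{7}\right)} = \frac{41015}{-3540 - 118 i \sqrt{7}}$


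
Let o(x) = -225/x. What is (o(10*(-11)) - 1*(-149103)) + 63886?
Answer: 4685803/22 ≈ 2.1299e+5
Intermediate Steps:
(o(10*(-11)) - 1*(-149103)) + 63886 = (-225/(10*(-11)) - 1*(-149103)) + 63886 = (-225/(-110) + 149103) + 63886 = (-225*(-1/110) + 149103) + 63886 = (45/22 + 149103) + 63886 = 3280311/22 + 63886 = 4685803/22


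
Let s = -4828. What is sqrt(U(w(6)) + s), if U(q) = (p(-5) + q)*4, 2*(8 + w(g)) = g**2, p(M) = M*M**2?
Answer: 2*I*sqrt(1322) ≈ 72.719*I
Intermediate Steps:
p(M) = M**3
w(g) = -8 + g**2/2
U(q) = -500 + 4*q (U(q) = ((-5)**3 + q)*4 = (-125 + q)*4 = -500 + 4*q)
sqrt(U(w(6)) + s) = sqrt((-500 + 4*(-8 + (1/2)*6**2)) - 4828) = sqrt((-500 + 4*(-8 + (1/2)*36)) - 4828) = sqrt((-500 + 4*(-8 + 18)) - 4828) = sqrt((-500 + 4*10) - 4828) = sqrt((-500 + 40) - 4828) = sqrt(-460 - 4828) = sqrt(-5288) = 2*I*sqrt(1322)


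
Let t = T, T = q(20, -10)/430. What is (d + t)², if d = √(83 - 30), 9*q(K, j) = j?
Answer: 7937758/149769 - 2*√53/387 ≈ 52.962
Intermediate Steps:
q(K, j) = j/9
d = √53 ≈ 7.2801
T = -1/387 (T = ((⅑)*(-10))/430 = -10/9*1/430 = -1/387 ≈ -0.0025840)
t = -1/387 ≈ -0.0025840
(d + t)² = (√53 - 1/387)² = (-1/387 + √53)²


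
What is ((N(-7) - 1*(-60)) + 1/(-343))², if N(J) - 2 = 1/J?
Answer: 450118656/117649 ≈ 3825.9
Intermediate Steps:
N(J) = 2 + 1/J
((N(-7) - 1*(-60)) + 1/(-343))² = (((2 + 1/(-7)) - 1*(-60)) + 1/(-343))² = (((2 - ⅐) + 60) - 1/343)² = ((13/7 + 60) - 1/343)² = (433/7 - 1/343)² = (21216/343)² = 450118656/117649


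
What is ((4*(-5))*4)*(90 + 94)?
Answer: -14720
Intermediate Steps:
((4*(-5))*4)*(90 + 94) = -20*4*184 = -80*184 = -14720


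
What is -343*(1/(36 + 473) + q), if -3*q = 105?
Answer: 6110202/509 ≈ 12004.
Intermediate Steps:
q = -35 (q = -⅓*105 = -35)
-343*(1/(36 + 473) + q) = -343*(1/(36 + 473) - 35) = -343*(1/509 - 35) = -343*(-17814/509) = 6110202/509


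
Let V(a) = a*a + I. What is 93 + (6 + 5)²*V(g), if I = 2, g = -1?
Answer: 456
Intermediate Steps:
V(a) = 2 + a² (V(a) = a*a + 2 = a² + 2 = 2 + a²)
93 + (6 + 5)²*V(g) = 93 + (6 + 5)²*(2 + (-1)²) = 93 + 11²*(2 + 1) = 93 + 121*3 = 93 + 363 = 456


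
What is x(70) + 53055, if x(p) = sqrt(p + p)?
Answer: 53055 + 2*sqrt(35) ≈ 53067.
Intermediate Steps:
x(p) = sqrt(2)*sqrt(p) (x(p) = sqrt(2*p) = sqrt(2)*sqrt(p))
x(70) + 53055 = sqrt(2)*sqrt(70) + 53055 = 2*sqrt(35) + 53055 = 53055 + 2*sqrt(35)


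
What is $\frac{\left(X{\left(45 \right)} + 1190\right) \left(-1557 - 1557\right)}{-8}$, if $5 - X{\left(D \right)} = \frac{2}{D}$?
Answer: $\frac{9302729}{20} \approx 4.6514 \cdot 10^{5}$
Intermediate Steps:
$X{\left(D \right)} = 5 - \frac{2}{D}$
$\frac{\left(X{\left(45 \right)} + 1190\right) \left(-1557 - 1557\right)}{-8} = \frac{\left(\left(5 - \frac{2}{45}\right) + 1190\right) \left(-1557 - 1557\right)}{-8} = \left(\left(5 - \frac{2}{45}\right) + 1190\right) \left(-3114\right) \left(- \frac{1}{8}\right) = \left(\frac{223}{45} + 1190\right) \left(-3114\right) \left(- \frac{1}{8}\right) = \frac{53773}{45} \left(-3114\right) \left(- \frac{1}{8}\right) = \left(- \frac{18605458}{5}\right) \left(- \frac{1}{8}\right) = \frac{9302729}{20}$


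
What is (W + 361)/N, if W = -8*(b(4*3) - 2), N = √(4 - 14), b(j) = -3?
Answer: -401*I*√10/10 ≈ -126.81*I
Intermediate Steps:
N = I*√10 (N = √(-10) = I*√10 ≈ 3.1623*I)
W = 40 (W = -8*(-3 - 2) = -8*(-5) = 40)
(W + 361)/N = (40 + 361)/((I*√10)) = 401*(-I*√10/10) = -401*I*√10/10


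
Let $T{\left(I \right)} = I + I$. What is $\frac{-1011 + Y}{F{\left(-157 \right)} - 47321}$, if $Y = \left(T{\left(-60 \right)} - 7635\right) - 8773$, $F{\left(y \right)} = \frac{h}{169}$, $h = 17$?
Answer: $\frac{2964091}{7997232} \approx 0.37064$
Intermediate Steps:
$T{\left(I \right)} = 2 I$
$F{\left(y \right)} = \frac{17}{169}$
$Y = -16528$ ($Y = \left(2 \left(-60\right) - 7635\right) - 8773 = \left(-120 - 7635\right) - 8773 = -7755 - 8773 = -16528$)
$\frac{-1011 + Y}{F{\left(-157 \right)} - 47321} = \frac{-1011 - 16528}{\frac{17}{169} - 47321} = - \frac{17539}{- \frac{7997232}{169}} = \left(-17539\right) \left(- \frac{169}{7997232}\right) = \frac{2964091}{7997232}$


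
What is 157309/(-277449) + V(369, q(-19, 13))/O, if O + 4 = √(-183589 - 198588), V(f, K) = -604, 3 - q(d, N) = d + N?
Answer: -59452081853/106039065657 + 604*I*√382177/382193 ≈ -0.56066 + 0.97698*I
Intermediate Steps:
q(d, N) = 3 - N - d (q(d, N) = 3 - (d + N) = 3 - (N + d) = 3 + (-N - d) = 3 - N - d)
O = -4 + I*√382177 (O = -4 + √(-183589 - 198588) = -4 + √(-382177) = -4 + I*√382177 ≈ -4.0 + 618.21*I)
157309/(-277449) + V(369, q(-19, 13))/O = 157309/(-277449) - 604/(-4 + I*√382177) = 157309*(-1/277449) - 604/(-4 + I*√382177) = -157309/277449 - 604/(-4 + I*√382177)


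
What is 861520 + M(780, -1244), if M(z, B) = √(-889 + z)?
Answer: 861520 + I*√109 ≈ 8.6152e+5 + 10.44*I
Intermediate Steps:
861520 + M(780, -1244) = 861520 + √(-889 + 780) = 861520 + √(-109) = 861520 + I*√109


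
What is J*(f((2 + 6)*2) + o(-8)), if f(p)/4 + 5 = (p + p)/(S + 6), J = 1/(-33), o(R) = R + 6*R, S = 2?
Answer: 20/11 ≈ 1.8182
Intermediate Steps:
o(R) = 7*R
J = -1/33 ≈ -0.030303
f(p) = -20 + p (f(p) = -20 + 4*((p + p)/(2 + 6)) = -20 + 4*((2*p)/8) = -20 + 4*((2*p)*(1/8)) = -20 + 4*(p/4) = -20 + p)
J*(f((2 + 6)*2) + o(-8)) = -((-20 + (2 + 6)*2) + 7*(-8))/33 = -((-20 + 8*2) - 56)/33 = -((-20 + 16) - 56)/33 = -(-4 - 56)/33 = -1/33*(-60) = 20/11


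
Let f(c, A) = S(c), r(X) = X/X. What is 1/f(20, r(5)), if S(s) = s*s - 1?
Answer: 1/399 ≈ 0.0025063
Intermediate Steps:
S(s) = -1 + s² (S(s) = s² - 1 = -1 + s²)
r(X) = 1
f(c, A) = -1 + c²
1/f(20, r(5)) = 1/(-1 + 20²) = 1/(-1 + 400) = 1/399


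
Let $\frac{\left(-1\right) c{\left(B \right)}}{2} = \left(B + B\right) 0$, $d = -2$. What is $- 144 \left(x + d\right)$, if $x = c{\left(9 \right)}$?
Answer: $288$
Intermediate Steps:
$c{\left(B \right)} = 0$ ($c{\left(B \right)} = - 2 \left(B + B\right) 0 = - 2 \cdot 2 B 0 = \left(-2\right) 0 = 0$)
$x = 0$
$- 144 \left(x + d\right) = - 144 \left(0 - 2\right) = \left(-144\right) \left(-2\right) = 288$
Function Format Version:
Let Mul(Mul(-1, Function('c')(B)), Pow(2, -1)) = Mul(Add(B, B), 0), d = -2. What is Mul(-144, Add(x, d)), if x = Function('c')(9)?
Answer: 288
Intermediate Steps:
Function('c')(B) = 0 (Function('c')(B) = Mul(-2, Mul(Add(B, B), 0)) = Mul(-2, Mul(Mul(2, B), 0)) = Mul(-2, 0) = 0)
x = 0
Mul(-144, Add(x, d)) = Mul(-144, Add(0, -2)) = Mul(-144, -2) = 288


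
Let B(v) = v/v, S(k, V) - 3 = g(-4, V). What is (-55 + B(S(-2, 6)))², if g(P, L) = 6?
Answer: 2916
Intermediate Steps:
S(k, V) = 9 (S(k, V) = 3 + 6 = 9)
B(v) = 1
(-55 + B(S(-2, 6)))² = (-55 + 1)² = (-54)² = 2916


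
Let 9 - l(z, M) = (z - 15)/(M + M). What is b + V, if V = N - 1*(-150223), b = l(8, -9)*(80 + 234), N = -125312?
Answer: 248534/9 ≈ 27615.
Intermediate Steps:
l(z, M) = 9 - (-15 + z)/(2*M) (l(z, M) = 9 - (z - 15)/(M + M) = 9 - (-15 + z)/(2*M))
b = 24335/9 (b = ((½)*(15 - 1*8 + 18*(-9))/(-9))*(80 + 234) = ((½)*(-⅑)*(15 - 8 - 162))*314 = ((½)*(-⅑)*(-155))*314 = (155/18)*314 = 24335/9 ≈ 2703.9)
V = 24911 (V = -125312 - 1*(-150223) = -125312 + 150223 = 24911)
b + V = 24335/9 + 24911 = 248534/9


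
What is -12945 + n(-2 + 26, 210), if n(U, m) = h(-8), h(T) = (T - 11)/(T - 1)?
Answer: -116486/9 ≈ -12943.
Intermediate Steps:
h(T) = (-11 + T)/(-1 + T)
n(U, m) = 19/9 (n(U, m) = (-11 - 8)/(-1 - 8) = -19/(-9) = -1/9*(-19) = 19/9)
-12945 + n(-2 + 26, 210) = -12945 + 19/9 = -116486/9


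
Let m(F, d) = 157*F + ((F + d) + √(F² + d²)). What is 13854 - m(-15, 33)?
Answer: 16191 - 3*√146 ≈ 16155.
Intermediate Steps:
m(F, d) = d + √(F² + d²) + 158*F (m(F, d) = 157*F + (F + d + √(F² + d²)) = d + √(F² + d²) + 158*F)
13854 - m(-15, 33) = 13854 - (33 + √((-15)² + 33²) + 158*(-15)) = 13854 - (33 + √(225 + 1089) - 2370) = 13854 - (33 + √1314 - 2370) = 13854 - (33 + 3*√146 - 2370) = 13854 - (-2337 + 3*√146) = 13854 + (2337 - 3*√146) = 16191 - 3*√146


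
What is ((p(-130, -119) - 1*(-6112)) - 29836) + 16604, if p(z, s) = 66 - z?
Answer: -6924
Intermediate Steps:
((p(-130, -119) - 1*(-6112)) - 29836) + 16604 = (((66 - 1*(-130)) - 1*(-6112)) - 29836) + 16604 = (((66 + 130) + 6112) - 29836) + 16604 = ((196 + 6112) - 29836) + 16604 = (6308 - 29836) + 16604 = -23528 + 16604 = -6924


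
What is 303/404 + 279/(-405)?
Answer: 11/180 ≈ 0.061111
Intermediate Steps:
303/404 + 279/(-405) = 303*(1/404) + 279*(-1/405) = 3/4 - 31/45 = 11/180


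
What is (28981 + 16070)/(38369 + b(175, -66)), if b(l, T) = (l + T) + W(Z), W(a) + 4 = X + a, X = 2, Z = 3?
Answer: 45051/38479 ≈ 1.1708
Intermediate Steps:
W(a) = -2 + a (W(a) = -4 + (2 + a) = -2 + a)
b(l, T) = 1 + T + l (b(l, T) = (l + T) + (-2 + 3) = (T + l) + 1 = 1 + T + l)
(28981 + 16070)/(38369 + b(175, -66)) = (28981 + 16070)/(38369 + (1 - 66 + 175)) = 45051/(38369 + 110) = 45051/38479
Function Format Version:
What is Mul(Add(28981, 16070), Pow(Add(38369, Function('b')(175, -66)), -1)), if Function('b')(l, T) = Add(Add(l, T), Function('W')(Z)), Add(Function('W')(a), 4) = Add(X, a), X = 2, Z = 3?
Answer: Rational(45051, 38479) ≈ 1.1708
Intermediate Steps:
Function('W')(a) = Add(-2, a) (Function('W')(a) = Add(-4, Add(2, a)) = Add(-2, a))
Function('b')(l, T) = Add(1, T, l) (Function('b')(l, T) = Add(Add(l, T), Add(-2, 3)) = Add(Add(T, l), 1) = Add(1, T, l))
Mul(Add(28981, 16070), Pow(Add(38369, Function('b')(175, -66)), -1)) = Mul(Add(28981, 16070), Pow(Add(38369, Add(1, -66, 175)), -1)) = Mul(45051, Pow(Add(38369, 110), -1)) = Mul(45051, Pow(38479, -1)) = Mul(45051, Rational(1, 38479)) = Rational(45051, 38479)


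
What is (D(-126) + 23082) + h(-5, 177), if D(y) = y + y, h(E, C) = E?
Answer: 22825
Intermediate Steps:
D(y) = 2*y
(D(-126) + 23082) + h(-5, 177) = (2*(-126) + 23082) - 5 = (-252 + 23082) - 5 = 22830 - 5 = 22825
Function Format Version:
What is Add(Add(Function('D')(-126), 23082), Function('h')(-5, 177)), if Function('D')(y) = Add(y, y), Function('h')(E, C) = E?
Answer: 22825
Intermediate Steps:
Function('D')(y) = Mul(2, y)
Add(Add(Function('D')(-126), 23082), Function('h')(-5, 177)) = Add(Add(Mul(2, -126), 23082), -5) = Add(Add(-252, 23082), -5) = Add(22830, -5) = 22825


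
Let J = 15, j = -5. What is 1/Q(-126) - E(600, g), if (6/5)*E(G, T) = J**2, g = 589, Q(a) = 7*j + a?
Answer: -60377/322 ≈ -187.51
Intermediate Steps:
Q(a) = -35 + a (Q(a) = 7*(-5) + a = -35 + a)
E(G, T) = 375/2 (E(G, T) = (5/6)*15**2 = (5/6)*225 = 375/2)
1/Q(-126) - E(600, g) = 1/(-35 - 126) - 1*375/2 = 1/(-161) - 375/2 = -1/161 - 375/2 = -60377/322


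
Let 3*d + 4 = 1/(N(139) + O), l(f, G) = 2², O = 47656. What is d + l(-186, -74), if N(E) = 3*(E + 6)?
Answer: 128243/48091 ≈ 2.6667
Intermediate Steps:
N(E) = 18 + 3*E (N(E) = 3*(6 + E) = 18 + 3*E)
l(f, G) = 4
d = -64121/48091 (d = -4/3 + 1/(3*((18 + 3*139) + 47656)) = -4/3 + 1/(3*((18 + 417) + 47656)) = -4/3 + 1/(3*(435 + 47656)) = -4/3 + (⅓)/48091 = -4/3 + (⅓)*(1/48091) = -4/3 + 1/144273 = -64121/48091 ≈ -1.3333)
d + l(-186, -74) = -64121/48091 + 4 = 128243/48091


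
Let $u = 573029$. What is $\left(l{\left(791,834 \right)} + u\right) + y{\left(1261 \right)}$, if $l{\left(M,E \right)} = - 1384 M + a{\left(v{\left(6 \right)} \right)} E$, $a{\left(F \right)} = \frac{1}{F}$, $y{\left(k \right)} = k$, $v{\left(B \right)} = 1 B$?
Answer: $-520315$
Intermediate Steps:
$v{\left(B \right)} = B$
$l{\left(M,E \right)} = - 1384 M + \frac{E}{6}$
$\left(l{\left(791,834 \right)} + u\right) + y{\left(1261 \right)} = \left(\left(\left(-1384\right) 791 + \frac{1}{6} \cdot 834\right) + 573029\right) + 1261 = \left(\left(-1094744 + 139\right) + 573029\right) + 1261 = \left(-1094605 + 573029\right) + 1261 = -521576 + 1261 = -520315$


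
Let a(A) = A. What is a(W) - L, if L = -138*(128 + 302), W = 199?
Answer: 59539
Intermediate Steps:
L = -59340 (L = -138*430 = -59340)
a(W) - L = 199 - 1*(-59340) = 199 + 59340 = 59539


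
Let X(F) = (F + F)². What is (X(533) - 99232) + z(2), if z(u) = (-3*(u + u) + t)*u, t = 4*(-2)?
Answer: 1037084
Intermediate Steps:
t = -8
X(F) = 4*F² (X(F) = (2*F)² = 4*F²)
z(u) = u*(-8 - 6*u) (z(u) = (-3*(u + u) - 8)*u = (-6*u - 8)*u = (-8 - 6*u)*u = u*(-8 - 6*u))
(X(533) - 99232) + z(2) = (4*533² - 99232) - 2*2*(4 + 3*2) = (4*284089 - 99232) - 2*2*(4 + 6) = (1136356 - 99232) - 2*2*10 = 1037124 - 40 = 1037084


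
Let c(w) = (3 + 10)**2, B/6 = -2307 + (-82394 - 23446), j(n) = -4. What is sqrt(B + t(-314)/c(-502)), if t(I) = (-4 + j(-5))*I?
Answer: I*sqrt(109658546)/13 ≈ 805.52*I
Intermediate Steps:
B = -648882 (B = 6*(-2307 + (-82394 - 23446)) = 6*(-2307 - 105840) = 6*(-108147) = -648882)
c(w) = 169 (c(w) = 13**2 = 169)
t(I) = -8*I (t(I) = (-4 - 4)*I = -8*I)
sqrt(B + t(-314)/c(-502)) = sqrt(-648882 - 8*(-314)/169) = sqrt(-648882 + 2512*(1/169)) = sqrt(-648882 + 2512/169) = sqrt(-109658546/169) = I*sqrt(109658546)/13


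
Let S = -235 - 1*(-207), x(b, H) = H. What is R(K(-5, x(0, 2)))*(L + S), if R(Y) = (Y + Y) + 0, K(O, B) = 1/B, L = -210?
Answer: -238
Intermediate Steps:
S = -28 (S = -235 + 207 = -28)
R(Y) = 2*Y (R(Y) = 2*Y + 0 = 2*Y)
R(K(-5, x(0, 2)))*(L + S) = (2/2)*(-210 - 28) = (2*(½))*(-238) = 1*(-238) = -238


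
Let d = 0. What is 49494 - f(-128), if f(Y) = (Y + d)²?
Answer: 33110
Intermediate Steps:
f(Y) = Y² (f(Y) = (Y + 0)² = Y²)
49494 - f(-128) = 49494 - 1*(-128)² = 49494 - 1*16384 = 49494 - 16384 = 33110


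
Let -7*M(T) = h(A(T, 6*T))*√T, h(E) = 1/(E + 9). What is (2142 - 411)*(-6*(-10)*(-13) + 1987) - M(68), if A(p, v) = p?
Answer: 2089317 + 2*√17/539 ≈ 2.0893e+6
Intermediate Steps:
h(E) = 1/(9 + E)
M(T) = -√T/(7*(9 + T))
(2142 - 411)*(-6*(-10)*(-13) + 1987) - M(68) = (2142 - 411)*(-6*(-10)*(-13) + 1987) - (-1)*√68/(63 + 7*68) = 1731*(60*(-13) + 1987) - (-1)*2*√17/(63 + 476) = 1731*(-780 + 1987) - (-1)*2*√17/539 = 1731*1207 - (-1)*2*√17/539 = 2089317 - (-2)*√17/539 = 2089317 + 2*√17/539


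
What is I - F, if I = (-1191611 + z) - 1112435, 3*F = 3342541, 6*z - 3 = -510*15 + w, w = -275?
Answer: -10258640/3 ≈ -3.4195e+6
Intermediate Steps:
z = -3961/3 (z = ½ + (-510*15 - 275)/6 = ½ + (-7650 - 275)/6 = ½ + (⅙)*(-7925) = ½ - 7925/6 = -3961/3 ≈ -1320.3)
F = 3342541/3 (F = (⅓)*3342541 = 3342541/3 ≈ 1.1142e+6)
I = -6916099/3 (I = (-1191611 - 3961/3) - 1112435 = -3578794/3 - 1112435 = -6916099/3 ≈ -2.3054e+6)
I - F = -6916099/3 - 1*3342541/3 = -6916099/3 - 3342541/3 = -10258640/3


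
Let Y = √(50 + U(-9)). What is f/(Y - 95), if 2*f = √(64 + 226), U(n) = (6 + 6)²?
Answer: -95*√290/17662 - √14065/8831 ≈ -0.10503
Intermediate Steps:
U(n) = 144 (U(n) = 12² = 144)
Y = √194 (Y = √(50 + 144) = √194 ≈ 13.928)
f = √290/2 (f = √(64 + 226)/2 = √290/2 ≈ 8.5147)
f/(Y - 95) = (√290/2)/(√194 - 95) = (√290/2)/(-95 + √194) = √290/(2*(-95 + √194))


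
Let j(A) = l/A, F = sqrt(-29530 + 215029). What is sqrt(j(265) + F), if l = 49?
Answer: sqrt(12985 + 210675*sqrt(20611))/265 ≈ 20.758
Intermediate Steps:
F = 3*sqrt(20611) (F = sqrt(185499) = 3*sqrt(20611) ≈ 430.70)
j(A) = 49/A
sqrt(j(265) + F) = sqrt(49/265 + 3*sqrt(20611))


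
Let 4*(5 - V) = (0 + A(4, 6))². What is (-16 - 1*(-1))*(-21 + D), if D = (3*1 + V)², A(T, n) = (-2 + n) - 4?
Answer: -645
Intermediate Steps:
A(T, n) = -6 + n
V = 5 (V = 5 - (0 + (-6 + 6))²/4 = 5 - (0 + 0)²/4 = 5 - ¼*0² = 5 - ¼*0 = 5 + 0 = 5)
D = 64 (D = (3*1 + 5)² = (3 + 5)² = 8² = 64)
(-16 - 1*(-1))*(-21 + D) = (-16 - 1*(-1))*(-21 + 64) = (-16 + 1)*43 = -15*43 = -645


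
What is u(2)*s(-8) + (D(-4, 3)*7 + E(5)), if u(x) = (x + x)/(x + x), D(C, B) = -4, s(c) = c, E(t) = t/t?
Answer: -35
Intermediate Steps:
E(t) = 1
u(x) = 1 (u(x) = (2*x)/((2*x)) = (2*x)*(1/(2*x)) = 1)
u(2)*s(-8) + (D(-4, 3)*7 + E(5)) = 1*(-8) + (-4*7 + 1) = -8 + (-28 + 1) = -8 - 27 = -35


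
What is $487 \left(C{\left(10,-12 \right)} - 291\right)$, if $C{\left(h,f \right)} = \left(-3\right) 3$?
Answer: $-146100$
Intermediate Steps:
$C{\left(h,f \right)} = -9$
$487 \left(C{\left(10,-12 \right)} - 291\right) = 487 \left(-9 - 291\right) = 487 \left(-300\right) = -146100$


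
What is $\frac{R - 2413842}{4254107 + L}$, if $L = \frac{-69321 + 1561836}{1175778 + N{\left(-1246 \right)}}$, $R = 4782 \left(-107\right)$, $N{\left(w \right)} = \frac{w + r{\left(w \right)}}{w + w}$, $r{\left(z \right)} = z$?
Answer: $- \frac{859940069241}{1250472791717} \approx -0.68769$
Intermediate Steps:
$N{\left(w \right)} = 1$ ($N{\left(w \right)} = \frac{w + w}{w + w} = \frac{2 w}{2 w} = 2 w \frac{1}{2 w} = 1$)
$R = -511674$
$L = \frac{1492515}{1175779}$ ($L = \frac{-69321 + 1561836}{1175778 + 1} = \frac{1492515}{1175779} \approx 1.2694$)
$\frac{R - 2413842}{4254107 + L} = \frac{-511674 - 2413842}{4254107 + \frac{1492515}{1175779}} = - \frac{2925516}{\frac{5001891166868}{1175779}} = \left(-2925516\right) \frac{1175779}{5001891166868} = - \frac{859940069241}{1250472791717}$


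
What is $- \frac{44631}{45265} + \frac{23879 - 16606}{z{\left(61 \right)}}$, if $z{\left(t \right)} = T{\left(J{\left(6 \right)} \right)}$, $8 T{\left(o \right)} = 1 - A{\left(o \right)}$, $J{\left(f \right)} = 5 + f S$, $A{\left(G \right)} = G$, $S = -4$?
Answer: $\frac{131640307}{45265} \approx 2908.2$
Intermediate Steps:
$J{\left(f \right)} = 5 - 4 f$ ($J{\left(f \right)} = 5 + f \left(-4\right) = 5 - 4 f$)
$T{\left(o \right)} = \frac{1}{8} - \frac{o}{8}$ ($T{\left(o \right)} = \frac{1 - o}{8} = \frac{1}{8} - \frac{o}{8}$)
$z{\left(t \right)} = \frac{5}{2}$ ($z{\left(t \right)} = \frac{1}{8} - \frac{5 - 24}{8} = \frac{1}{8} - - \frac{19}{8} = \frac{1}{8} + \frac{19}{8} = \frac{5}{2}$)
$- \frac{44631}{45265} + \frac{23879 - 16606}{z{\left(61 \right)}} = - \frac{44631}{45265} + \frac{23879 - 16606}{\frac{5}{2}} = \left(-44631\right) \frac{1}{45265} + \left(23879 - 16606\right) \frac{2}{5} = - \frac{44631}{45265} + 7273 \cdot \frac{2}{5} = - \frac{44631}{45265} + \frac{14546}{5} = \frac{131640307}{45265}$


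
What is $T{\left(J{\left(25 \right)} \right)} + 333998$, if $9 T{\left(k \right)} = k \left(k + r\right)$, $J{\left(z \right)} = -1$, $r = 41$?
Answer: $\frac{3005942}{9} \approx 3.3399 \cdot 10^{5}$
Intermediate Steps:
$T{\left(k \right)} = \frac{k \left(41 + k\right)}{9}$ ($T{\left(k \right)} = \frac{k \left(k + 41\right)}{9} = \frac{k \left(41 + k\right)}{9}$)
$T{\left(J{\left(25 \right)} \right)} + 333998 = \frac{1}{9} \left(-1\right) \left(41 - 1\right) + 333998 = \frac{1}{9} \left(-1\right) 40 + 333998 = - \frac{40}{9} + 333998 = \frac{3005942}{9}$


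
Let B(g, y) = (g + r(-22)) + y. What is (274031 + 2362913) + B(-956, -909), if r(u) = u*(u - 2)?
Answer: 2635607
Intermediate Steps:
r(u) = u*(-2 + u)
B(g, y) = 528 + g + y (B(g, y) = (g - 22*(-2 - 22)) + y = (g - 22*(-24)) + y = (g + 528) + y = (528 + g) + y = 528 + g + y)
(274031 + 2362913) + B(-956, -909) = (274031 + 2362913) + (528 - 956 - 909) = 2636944 - 1337 = 2635607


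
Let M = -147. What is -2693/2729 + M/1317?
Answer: -1315948/1198031 ≈ -1.0984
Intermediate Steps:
-2693/2729 + M/1317 = -2693/2729 - 147/1317 = -2693*1/2729 - 147*1/1317 = -2693/2729 - 49/439 = -1315948/1198031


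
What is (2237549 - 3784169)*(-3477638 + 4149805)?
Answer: -1039586925540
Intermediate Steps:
(2237549 - 3784169)*(-3477638 + 4149805) = -1546620*672167 = -1039586925540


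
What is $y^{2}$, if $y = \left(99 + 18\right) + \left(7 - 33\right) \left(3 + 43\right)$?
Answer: $1164241$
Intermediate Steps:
$y = -1079$ ($y = 117 - 1196 = -1079$)
$y^{2} = \left(-1079\right)^{2} = 1164241$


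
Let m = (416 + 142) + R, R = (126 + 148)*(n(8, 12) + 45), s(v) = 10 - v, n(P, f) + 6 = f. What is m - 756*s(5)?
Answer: 10752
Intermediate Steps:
n(P, f) = -6 + f
R = 13974 (R = (126 + 148)*((-6 + 12) + 45) = 274*(6 + 45) = 274*51 = 13974)
m = 14532 (m = (416 + 142) + 13974 = 558 + 13974 = 14532)
m - 756*s(5) = 14532 - 756*(10 - 1*5) = 14532 - 756*(10 - 5) = 14532 - 756*5 = 14532 - 3780 = 10752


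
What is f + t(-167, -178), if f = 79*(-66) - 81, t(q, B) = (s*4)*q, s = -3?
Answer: -3291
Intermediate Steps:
t(q, B) = -12*q (t(q, B) = (-3*4)*q = -12*q)
f = -5295 (f = -5214 - 81 = -5295)
f + t(-167, -178) = -5295 - 12*(-167) = -5295 + 2004 = -3291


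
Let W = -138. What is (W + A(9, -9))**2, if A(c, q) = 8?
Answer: 16900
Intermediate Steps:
(W + A(9, -9))**2 = (-138 + 8)**2 = (-130)**2 = 16900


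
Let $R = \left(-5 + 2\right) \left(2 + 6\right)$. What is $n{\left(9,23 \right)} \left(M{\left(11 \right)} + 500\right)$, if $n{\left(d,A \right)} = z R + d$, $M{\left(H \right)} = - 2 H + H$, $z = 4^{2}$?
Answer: $-183375$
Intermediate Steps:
$R = -24$ ($R = \left(-3\right) 8 = -24$)
$z = 16$
$M{\left(H \right)} = - H$
$n{\left(d,A \right)} = -384 + d$ ($n{\left(d,A \right)} = 16 \left(-24\right) + d = -384 + d$)
$n{\left(9,23 \right)} \left(M{\left(11 \right)} + 500\right) = \left(-384 + 9\right) \left(\left(-1\right) 11 + 500\right) = - 375 \left(-11 + 500\right) = \left(-375\right) 489 = -183375$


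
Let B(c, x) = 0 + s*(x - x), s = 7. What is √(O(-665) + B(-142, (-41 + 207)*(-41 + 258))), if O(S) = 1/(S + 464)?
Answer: I*√201/201 ≈ 0.070535*I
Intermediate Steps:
B(c, x) = 0 (B(c, x) = 0 + 7*(x - x) = 0 + 7*0 = 0 + 0 = 0)
O(S) = 1/(464 + S)
√(O(-665) + B(-142, (-41 + 207)*(-41 + 258))) = √(1/(464 - 665) + 0) = √(1/(-201) + 0) = √(-1/201 + 0) = √(-1/201) = I*√201/201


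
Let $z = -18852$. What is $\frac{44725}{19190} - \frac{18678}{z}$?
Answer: $\frac{10013221}{3014749} \approx 3.3214$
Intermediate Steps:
$\frac{44725}{19190} - \frac{18678}{z} = \frac{44725}{19190} - \frac{18678}{-18852} = 44725 \cdot \frac{1}{19190} - - \frac{3113}{3142} = \frac{8945}{3838} + \frac{3113}{3142} = \frac{10013221}{3014749}$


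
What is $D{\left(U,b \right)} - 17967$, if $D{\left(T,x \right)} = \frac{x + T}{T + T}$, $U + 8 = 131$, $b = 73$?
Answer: $- \frac{2209843}{123} \approx -17966.0$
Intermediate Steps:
$U = 123$ ($U = -8 + 131 = 123$)
$D{\left(T,x \right)} = \frac{T + x}{2 T}$
$D{\left(U,b \right)} - 17967 = \frac{123 + 73}{2 \cdot 123} - 17967 = \frac{1}{2} \cdot \frac{1}{123} \cdot 196 - 17967 = \frac{98}{123} - 17967 = - \frac{2209843}{123}$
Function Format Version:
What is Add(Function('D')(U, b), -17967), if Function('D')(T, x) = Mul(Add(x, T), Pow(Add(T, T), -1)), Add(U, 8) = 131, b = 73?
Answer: Rational(-2209843, 123) ≈ -17966.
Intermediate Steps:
U = 123 (U = Add(-8, 131) = 123)
Function('D')(T, x) = Mul(Rational(1, 2), Pow(T, -1), Add(T, x)) (Function('D')(T, x) = Mul(Add(T, x), Pow(Mul(2, T), -1)) = Mul(Add(T, x), Mul(Rational(1, 2), Pow(T, -1))) = Mul(Rational(1, 2), Pow(T, -1), Add(T, x)))
Add(Function('D')(U, b), -17967) = Add(Mul(Rational(1, 2), Pow(123, -1), Add(123, 73)), -17967) = Add(Mul(Rational(1, 2), Rational(1, 123), 196), -17967) = Add(Rational(98, 123), -17967) = Rational(-2209843, 123)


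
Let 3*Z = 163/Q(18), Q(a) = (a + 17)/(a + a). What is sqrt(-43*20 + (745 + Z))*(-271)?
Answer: -271*I*sqrt(72415)/35 ≈ -2083.6*I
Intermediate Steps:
Q(a) = (17 + a)/(2*a) (Q(a) = (17 + a)/((2*a)) = (17 + a)*(1/(2*a)) = (17 + a)/(2*a))
Z = 1956/35 (Z = (163/(((1/2)*(17 + 18)/18)))/3 = (163/(((1/2)*(1/18)*35)))/3 = (163/(35/36))/3 = (163*(36/35))/3 = (1/3)*(5868/35) = 1956/35 ≈ 55.886)
sqrt(-43*20 + (745 + Z))*(-271) = sqrt(-43*20 + (745 + 1956/35))*(-271) = sqrt(-860 + 28031/35)*(-271) = sqrt(-2069/35)*(-271) = (I*sqrt(72415)/35)*(-271) = -271*I*sqrt(72415)/35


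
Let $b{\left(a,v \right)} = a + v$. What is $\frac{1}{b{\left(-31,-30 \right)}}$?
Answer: $- \frac{1}{61} \approx -0.016393$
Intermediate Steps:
$\frac{1}{b{\left(-31,-30 \right)}} = \frac{1}{-31 - 30} = \frac{1}{-61} = - \frac{1}{61}$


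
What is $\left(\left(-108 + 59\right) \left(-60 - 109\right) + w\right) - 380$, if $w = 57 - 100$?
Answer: $7858$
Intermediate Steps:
$w = -43$
$\left(\left(-108 + 59\right) \left(-60 - 109\right) + w\right) - 380 = \left(\left(-108 + 59\right) \left(-60 - 109\right) - 43\right) - 380 = \left(\left(-49\right) \left(-169\right) - 43\right) - 380 = \left(8281 - 43\right) - 380 = 8238 - 380 = 7858$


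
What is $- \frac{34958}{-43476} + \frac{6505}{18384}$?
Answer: $\frac{25707757}{22201744} \approx 1.1579$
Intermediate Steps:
$- \frac{34958}{-43476} + \frac{6505}{18384} = \left(-34958\right) \left(- \frac{1}{43476}\right) + 6505 \cdot \frac{1}{18384} = \frac{17479}{21738} + \frac{6505}{18384} = \frac{25707757}{22201744}$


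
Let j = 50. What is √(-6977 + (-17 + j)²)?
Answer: 16*I*√23 ≈ 76.733*I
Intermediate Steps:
√(-6977 + (-17 + j)²) = √(-6977 + (-17 + 50)²) = √(-6977 + 33²) = √(-6977 + 1089) = √(-5888) = 16*I*√23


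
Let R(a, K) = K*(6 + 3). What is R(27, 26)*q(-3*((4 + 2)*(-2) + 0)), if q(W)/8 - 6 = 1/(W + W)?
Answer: 11258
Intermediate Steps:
R(a, K) = 9*K (R(a, K) = K*9 = 9*K)
q(W) = 48 + 4/W (q(W) = 48 + 8/(W + W) = 48 + 8/((2*W)) = 48 + 8*(1/(2*W)) = 48 + 4/W)
R(27, 26)*q(-3*((4 + 2)*(-2) + 0)) = (9*26)*(48 + 4/((-3*((4 + 2)*(-2) + 0)))) = 234*(48 + 4/((-3*(6*(-2) + 0)))) = 234*(48 + 4/((-3*(-12 + 0)))) = 234*(48 + 4/((-3*(-12)))) = 234*(48 + 4/36) = 234*(48 + 4*(1/36)) = 234*(48 + ⅑) = 234*(433/9) = 11258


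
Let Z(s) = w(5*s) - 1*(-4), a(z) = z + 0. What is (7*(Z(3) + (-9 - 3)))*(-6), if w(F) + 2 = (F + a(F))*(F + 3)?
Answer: -22260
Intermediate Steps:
a(z) = z
w(F) = -2 + 2*F*(3 + F) (w(F) = -2 + (F + F)*(F + 3) = -2 + (2*F)*(3 + F) = -2 + 2*F*(3 + F))
Z(s) = 2 + 30*s + 50*s**2 (Z(s) = (-2 + 2*(5*s)**2 + 6*(5*s)) - 1*(-4) = (-2 + 2*(25*s**2) + 30*s) + 4 = (-2 + 50*s**2 + 30*s) + 4 = (-2 + 30*s + 50*s**2) + 4 = 2 + 30*s + 50*s**2)
(7*(Z(3) + (-9 - 3)))*(-6) = (7*((2 + 30*3 + 50*3**2) + (-9 - 3)))*(-6) = (7*((2 + 90 + 50*9) - 12))*(-6) = (7*((2 + 90 + 450) - 12))*(-6) = (7*(542 - 12))*(-6) = (7*530)*(-6) = 3710*(-6) = -22260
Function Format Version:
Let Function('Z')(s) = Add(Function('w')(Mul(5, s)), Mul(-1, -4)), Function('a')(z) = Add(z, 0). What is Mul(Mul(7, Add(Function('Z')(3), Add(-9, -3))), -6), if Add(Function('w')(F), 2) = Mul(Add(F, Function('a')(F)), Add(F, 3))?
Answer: -22260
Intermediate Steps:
Function('a')(z) = z
Function('w')(F) = Add(-2, Mul(2, F, Add(3, F))) (Function('w')(F) = Add(-2, Mul(Add(F, F), Add(F, 3))) = Add(-2, Mul(Mul(2, F), Add(3, F))) = Add(-2, Mul(2, F, Add(3, F))))
Function('Z')(s) = Add(2, Mul(30, s), Mul(50, Pow(s, 2))) (Function('Z')(s) = Add(Add(-2, Mul(2, Pow(Mul(5, s), 2)), Mul(6, Mul(5, s))), Mul(-1, -4)) = Add(Add(-2, Mul(2, Mul(25, Pow(s, 2))), Mul(30, s)), 4) = Add(Add(-2, Mul(50, Pow(s, 2)), Mul(30, s)), 4) = Add(Add(-2, Mul(30, s), Mul(50, Pow(s, 2))), 4) = Add(2, Mul(30, s), Mul(50, Pow(s, 2))))
Mul(Mul(7, Add(Function('Z')(3), Add(-9, -3))), -6) = Mul(Mul(7, Add(Add(2, Mul(30, 3), Mul(50, Pow(3, 2))), Add(-9, -3))), -6) = Mul(Mul(7, Add(Add(2, 90, Mul(50, 9)), -12)), -6) = Mul(Mul(7, Add(Add(2, 90, 450), -12)), -6) = Mul(Mul(7, Add(542, -12)), -6) = Mul(Mul(7, 530), -6) = Mul(3710, -6) = -22260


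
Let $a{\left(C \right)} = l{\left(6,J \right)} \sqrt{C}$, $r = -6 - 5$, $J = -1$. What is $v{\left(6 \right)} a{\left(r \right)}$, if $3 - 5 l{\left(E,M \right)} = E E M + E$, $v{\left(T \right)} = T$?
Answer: $\frac{198 i \sqrt{11}}{5} \approx 131.34 i$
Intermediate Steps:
$l{\left(E,M \right)} = \frac{3}{5} - \frac{E}{5} - \frac{M E^{2}}{5}$ ($l{\left(E,M \right)} = \frac{3}{5} - \frac{E E M + E}{5} = \frac{3}{5} - \frac{E^{2} M + E}{5} = \frac{3}{5} - \frac{M E^{2} + E}{5} = \frac{3}{5} - \frac{E + M E^{2}}{5} = \frac{3}{5} - \left(\frac{E}{5} + \frac{M E^{2}}{5}\right) = \frac{3}{5} - \frac{E}{5} - \frac{M E^{2}}{5}$)
$r = -11$ ($r = -6 - 5 = -11$)
$a{\left(C \right)} = \frac{33 \sqrt{C}}{5}$ ($a{\left(C \right)} = \left(\frac{3}{5} - \frac{6}{5} - - \frac{6^{2}}{5}\right) \sqrt{C} = \left(\frac{3}{5} - \frac{6}{5} - \left(- \frac{1}{5}\right) 36\right) \sqrt{C} = \left(\frac{3}{5} - \frac{6}{5} + \frac{36}{5}\right) \sqrt{C} = \frac{33 \sqrt{C}}{5}$)
$v{\left(6 \right)} a{\left(r \right)} = 6 \frac{33 \sqrt{-11}}{5} = 6 \frac{33 i \sqrt{11}}{5} = \frac{198 i \sqrt{11}}{5}$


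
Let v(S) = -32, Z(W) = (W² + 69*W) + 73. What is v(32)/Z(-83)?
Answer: -32/1235 ≈ -0.025911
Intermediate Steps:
Z(W) = 73 + W² + 69*W
v(32)/Z(-83) = -32/(73 + (-83)² + 69*(-83)) = -32/(73 + 6889 - 5727) = -32/1235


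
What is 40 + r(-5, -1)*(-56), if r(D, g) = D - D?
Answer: 40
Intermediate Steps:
r(D, g) = 0
40 + r(-5, -1)*(-56) = 40 + 0*(-56) = 40 + 0 = 40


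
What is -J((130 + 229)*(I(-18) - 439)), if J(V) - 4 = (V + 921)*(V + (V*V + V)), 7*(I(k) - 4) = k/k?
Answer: 1297304720682257356/343 ≈ 3.7822e+15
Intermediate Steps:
I(k) = 29/7 (I(k) = 4 + (k/k)/7 = 4 + (⅐)*1 = 4 + ⅐ = 29/7)
J(V) = 4 + (921 + V)*(V² + 2*V) (J(V) = 4 + (V + 921)*(V + (V*V + V)) = 4 + (921 + V)*(V + (V² + V)) = 4 + (921 + V)*(V + (V + V²)) = 4 + (921 + V)*(V² + 2*V))
-J((130 + 229)*(I(-18) - 439)) = -(4 + ((130 + 229)*(29/7 - 439))³ + 923*((130 + 229)*(29/7 - 439))² + 1842*((130 + 229)*(29/7 - 439))) = -(4 + (359*(-3044/7))³ + 923*(359*(-3044/7))² + 1842*(359*(-3044/7))) = -(4 + (-1092796/7)³ + 923*(-1092796/7)² + 1842*(-1092796/7)) = -(4 - 1305020368262374336/343 + 923*(1194203097616/49) - 2012930232/7) = -(4 - 1305020368262374336/343 + 1102249459099568/49 - 2012930232/7) = -1*(-1297304720682257356/343) = 1297304720682257356/343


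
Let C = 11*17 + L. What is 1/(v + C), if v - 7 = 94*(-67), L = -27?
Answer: -1/6131 ≈ -0.00016311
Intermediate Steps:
v = -6291 (v = 7 + 94*(-67) = 7 - 6298 = -6291)
C = 160 (C = 11*17 - 27 = 187 - 27 = 160)
1/(v + C) = 1/(-6291 + 160) = 1/(-6131) = -1/6131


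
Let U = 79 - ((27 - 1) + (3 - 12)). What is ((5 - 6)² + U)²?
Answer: 3969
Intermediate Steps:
U = 62 (U = 79 - (26 - 9) = 79 - 1*17 = 79 - 17 = 62)
((5 - 6)² + U)² = ((5 - 6)² + 62)² = ((-1)² + 62)² = (1 + 62)² = 63² = 3969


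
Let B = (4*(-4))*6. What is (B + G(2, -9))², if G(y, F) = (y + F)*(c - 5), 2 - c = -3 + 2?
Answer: 6724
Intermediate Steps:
c = 3 (c = 2 - (-3 + 2) = 2 - 1*(-1) = 2 + 1 = 3)
B = -96 (B = -16*6 = -96)
G(y, F) = -2*F - 2*y (G(y, F) = (y + F)*(3 - 5) = (F + y)*(-2) = -2*F - 2*y)
(B + G(2, -9))² = (-96 + (-2*(-9) - 2*2))² = (-96 + (18 - 4))² = (-96 + 14)² = (-82)² = 6724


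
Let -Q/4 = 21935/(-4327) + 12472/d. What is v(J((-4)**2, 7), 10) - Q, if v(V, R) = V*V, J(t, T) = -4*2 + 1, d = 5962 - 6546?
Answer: -17910513/315871 ≈ -56.702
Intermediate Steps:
d = -584
J(t, T) = -7 (J(t, T) = -8 + 1 = -7)
v(V, R) = V**2
Q = 33388192/315871 (Q = -4*(21935/(-4327) + 12472/(-584)) = -4*(21935*(-1/4327) + 12472*(-1/584)) = -4*(-21935/4327 - 1559/73) = -4*(-8347048/315871) = 33388192/315871 ≈ 105.70)
v(J((-4)**2, 7), 10) - Q = (-7)**2 - 1*33388192/315871 = 49 - 33388192/315871 = -17910513/315871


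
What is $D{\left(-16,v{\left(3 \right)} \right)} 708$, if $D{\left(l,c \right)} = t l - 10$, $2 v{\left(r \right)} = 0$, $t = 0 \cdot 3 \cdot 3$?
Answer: $-7080$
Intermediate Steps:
$t = 0$ ($t = 0 \cdot 3 = 0$)
$v{\left(r \right)} = 0$ ($v{\left(r \right)} = \frac{1}{2} \cdot 0 = 0$)
$D{\left(l,c \right)} = -10$ ($D{\left(l,c \right)} = 0 l - 10 = 0 - 10 = -10$)
$D{\left(-16,v{\left(3 \right)} \right)} 708 = \left(-10\right) 708 = -7080$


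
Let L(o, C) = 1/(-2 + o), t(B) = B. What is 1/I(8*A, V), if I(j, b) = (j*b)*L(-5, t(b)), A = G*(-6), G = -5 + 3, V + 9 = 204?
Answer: -7/18720 ≈ -0.00037393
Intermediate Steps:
V = 195 (V = -9 + 204 = 195)
G = -2
A = 12 (A = -2*(-6) = 12)
I(j, b) = -b*j/7 (I(j, b) = (j*b)/(-2 - 5) = (b*j)/(-7) = (b*j)*(-⅐) = -b*j/7)
1/I(8*A, V) = 1/(-⅐*195*8*12) = 1/(-⅐*195*96) = 1/(-18720/7) = -7/18720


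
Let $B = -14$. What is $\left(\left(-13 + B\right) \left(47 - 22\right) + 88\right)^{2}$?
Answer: $344569$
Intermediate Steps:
$\left(\left(-13 + B\right) \left(47 - 22\right) + 88\right)^{2} = \left(\left(-13 - 14\right) \left(47 - 22\right) + 88\right)^{2} = \left(\left(-27\right) 25 + 88\right)^{2} = \left(-675 + 88\right)^{2} = \left(-587\right)^{2} = 344569$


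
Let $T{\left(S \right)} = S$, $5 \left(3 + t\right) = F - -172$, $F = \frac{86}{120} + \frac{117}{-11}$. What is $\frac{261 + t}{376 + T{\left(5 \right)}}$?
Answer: $\frac{958373}{1257300} \approx 0.76225$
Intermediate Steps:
$F = - \frac{6547}{660}$ ($F = 86 \cdot \frac{1}{120} + 117 \left(- \frac{1}{11}\right) = \frac{43}{60} - \frac{117}{11} = - \frac{6547}{660} \approx -9.9197$)
$t = \frac{97073}{3300}$ ($t = -3 + \frac{- \frac{6547}{660} - -172}{5} = -3 + \frac{- \frac{6547}{660} + 172}{5} = -3 + \frac{1}{5} \cdot \frac{106973}{660} = -3 + \frac{106973}{3300} = \frac{97073}{3300} \approx 29.416$)
$\frac{261 + t}{376 + T{\left(5 \right)}} = \frac{261 + \frac{97073}{3300}}{376 + 5} = \frac{958373}{3300 \cdot 381} = \frac{958373}{3300} \cdot \frac{1}{381} = \frac{958373}{1257300}$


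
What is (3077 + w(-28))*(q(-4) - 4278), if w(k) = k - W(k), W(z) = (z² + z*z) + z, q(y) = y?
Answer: -6461538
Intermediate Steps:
W(z) = z + 2*z² (W(z) = (z² + z²) + z = 2*z² + z = z + 2*z²)
w(k) = k - k*(1 + 2*k)
(3077 + w(-28))*(q(-4) - 4278) = (3077 - 2*(-28)²)*(-4 - 4278) = (3077 - 2*784)*(-4282) = (3077 - 1568)*(-4282) = 1509*(-4282) = -6461538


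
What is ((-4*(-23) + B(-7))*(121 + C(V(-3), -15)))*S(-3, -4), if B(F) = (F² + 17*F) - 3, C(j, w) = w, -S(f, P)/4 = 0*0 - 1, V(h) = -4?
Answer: 8056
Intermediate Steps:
S(f, P) = 4 (S(f, P) = -4*(0*0 - 1) = -4*(0 - 1) = -4*(-1) = 4)
B(F) = -3 + F² + 17*F
((-4*(-23) + B(-7))*(121 + C(V(-3), -15)))*S(-3, -4) = ((-4*(-23) + (-3 + (-7)² + 17*(-7)))*(121 - 15))*4 = ((92 + (-3 + 49 - 119))*106)*4 = ((92 - 73)*106)*4 = (19*106)*4 = 2014*4 = 8056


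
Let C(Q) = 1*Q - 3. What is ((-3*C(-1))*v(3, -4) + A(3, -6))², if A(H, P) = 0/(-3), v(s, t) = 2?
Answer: 576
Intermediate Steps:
A(H, P) = 0 (A(H, P) = 0*(-⅓) = 0)
C(Q) = -3 + Q (C(Q) = Q - 3 = -3 + Q)
((-3*C(-1))*v(3, -4) + A(3, -6))² = (-3*(-3 - 1)*2 + 0)² = (-3*(-4)*2 + 0)² = (12*2 + 0)² = (24 + 0)² = 24² = 576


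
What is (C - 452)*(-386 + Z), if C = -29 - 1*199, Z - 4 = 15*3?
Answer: 229160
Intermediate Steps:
Z = 49 (Z = 4 + 15*3 = 4 + 45 = 49)
C = -228 (C = -29 - 199 = -228)
(C - 452)*(-386 + Z) = (-228 - 452)*(-386 + 49) = -680*(-337) = 229160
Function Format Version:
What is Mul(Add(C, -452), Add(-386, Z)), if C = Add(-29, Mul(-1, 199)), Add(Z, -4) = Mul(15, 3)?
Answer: 229160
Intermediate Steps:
Z = 49 (Z = Add(4, Mul(15, 3)) = Add(4, 45) = 49)
C = -228 (C = Add(-29, -199) = -228)
Mul(Add(C, -452), Add(-386, Z)) = Mul(Add(-228, -452), Add(-386, 49)) = Mul(-680, -337) = 229160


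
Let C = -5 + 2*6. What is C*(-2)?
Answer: -14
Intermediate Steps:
C = 7 (C = -5 + 12 = 7)
C*(-2) = 7*(-2) = -14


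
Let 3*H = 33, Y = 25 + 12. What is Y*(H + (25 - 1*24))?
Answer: 444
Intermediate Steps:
Y = 37
H = 11 (H = (1/3)*33 = 11)
Y*(H + (25 - 1*24)) = 37*(11 + (25 - 1*24)) = 37*(11 + (25 - 24)) = 37*(11 + 1) = 37*12 = 444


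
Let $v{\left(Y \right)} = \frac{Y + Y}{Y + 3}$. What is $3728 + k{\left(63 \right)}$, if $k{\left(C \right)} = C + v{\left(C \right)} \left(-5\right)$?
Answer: $\frac{41596}{11} \approx 3781.5$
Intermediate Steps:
$v{\left(Y \right)} = \frac{2 Y}{3 + Y}$
$k{\left(C \right)} = C - \frac{10 C}{3 + C}$ ($k{\left(C \right)} = C + \frac{2 C}{3 + C} \left(-5\right) = C - \frac{10 C}{3 + C}$)
$3728 + k{\left(63 \right)} = 3728 + \frac{63 \left(-7 + 63\right)}{3 + 63} = 3728 + 63 \cdot \frac{1}{66} \cdot 56 = 3728 + \frac{588}{11} = \frac{41596}{11}$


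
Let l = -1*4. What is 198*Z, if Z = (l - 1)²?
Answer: 4950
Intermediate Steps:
l = -4
Z = 25 (Z = (-4 - 1)² = (-5)² = 25)
198*Z = 198*25 = 4950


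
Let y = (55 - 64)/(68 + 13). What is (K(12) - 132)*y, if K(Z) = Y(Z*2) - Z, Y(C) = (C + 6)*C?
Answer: -64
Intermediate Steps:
Y(C) = C*(6 + C) (Y(C) = (6 + C)*C = C*(6 + C))
y = -1/9 (y = -9/81 = -9*1/81 = -1/9 ≈ -0.11111)
K(Z) = -Z + 2*Z*(6 + 2*Z) (K(Z) = (Z*2)*(6 + Z*2) - Z = (2*Z)*(6 + 2*Z) - Z = 2*Z*(6 + 2*Z) - Z = -Z + 2*Z*(6 + 2*Z))
(K(12) - 132)*y = (12*(11 + 4*12) - 132)*(-1/9) = (12*(11 + 48) - 132)*(-1/9) = (12*59 - 132)*(-1/9) = (708 - 132)*(-1/9) = 576*(-1/9) = -64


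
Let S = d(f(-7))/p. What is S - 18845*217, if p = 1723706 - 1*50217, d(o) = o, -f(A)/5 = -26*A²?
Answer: -6843507338115/1673489 ≈ -4.0894e+6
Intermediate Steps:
f(A) = 130*A² (f(A) = -(-130)*A² = 130*A²)
p = 1673489 (p = 1723706 - 50217 = 1673489)
S = 6370/1673489 (S = (130*(-7)²)/1673489 = (130*49)*(1/1673489) = 6370*(1/1673489) = 6370/1673489 ≈ 0.0038064)
S - 18845*217 = 6370/1673489 - 18845*217 = 6370/1673489 - 1*4089365 = 6370/1673489 - 4089365 = -6843507338115/1673489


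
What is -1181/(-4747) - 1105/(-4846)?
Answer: 10968561/23003962 ≈ 0.47681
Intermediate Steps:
-1181/(-4747) - 1105/(-4846) = -1181*(-1/4747) - 1105*(-1/4846) = 1181/4747 + 1105/4846 = 10968561/23003962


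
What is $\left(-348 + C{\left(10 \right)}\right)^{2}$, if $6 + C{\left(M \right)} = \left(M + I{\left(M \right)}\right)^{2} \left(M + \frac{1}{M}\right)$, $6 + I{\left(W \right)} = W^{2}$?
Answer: $\frac{296412735844}{25} \approx 1.1857 \cdot 10^{10}$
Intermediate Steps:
$I{\left(W \right)} = -6 + W^{2}$
$C{\left(M \right)} = -6 + \left(-6 + M + M^{2}\right)^{2} \left(M + \frac{1}{M}\right)$ ($C{\left(M \right)} = -6 + \left(M + \left(-6 + M^{2}\right)\right)^{2} \left(M + \frac{1}{M}\right) = -6 + \left(-6 + M + M^{2}\right)^{2} \left(M + \frac{1}{M}\right)$)
$\left(-348 + C{\left(10 \right)}\right)^{2} = \left(-348 + \left(-6 + 10 \left(-6 + 10 + 10^{2}\right)^{2} + \frac{\left(-6 + 10 + 10^{2}\right)^{2}}{10}\right)\right)^{2} = \left(-348 + \left(-6 + 10 \left(-6 + 10 + 100\right)^{2} + \frac{\left(-6 + 10 + 100\right)^{2}}{10}\right)\right)^{2} = \left(-348 + \left(-6 + 10 \cdot 104^{2} + \frac{104^{2}}{10}\right)\right)^{2} = \left(-348 + \left(-6 + 10 \cdot 10816 + \frac{1}{10} \cdot 10816\right)\right)^{2} = \left(-348 + \left(-6 + 108160 + \frac{5408}{5}\right)\right)^{2} = \left(-348 + \frac{546178}{5}\right)^{2} = \left(\frac{544438}{5}\right)^{2} = \frac{296412735844}{25}$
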